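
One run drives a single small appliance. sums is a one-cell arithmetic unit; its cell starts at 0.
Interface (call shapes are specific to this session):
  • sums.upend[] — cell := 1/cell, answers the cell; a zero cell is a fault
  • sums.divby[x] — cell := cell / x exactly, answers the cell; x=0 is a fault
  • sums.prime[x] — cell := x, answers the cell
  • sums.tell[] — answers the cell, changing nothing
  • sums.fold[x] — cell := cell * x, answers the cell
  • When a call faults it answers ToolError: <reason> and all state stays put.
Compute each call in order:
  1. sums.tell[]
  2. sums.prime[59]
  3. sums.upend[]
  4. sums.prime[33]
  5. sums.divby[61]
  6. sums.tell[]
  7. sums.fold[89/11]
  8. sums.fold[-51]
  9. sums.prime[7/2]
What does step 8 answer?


Answer: -13617/61

Derivation:
;; sums.tell() => 0
;; sums.prime(x→59) => 59
;; sums.upend() => 1/59
;; sums.prime(x→33) => 33
;; sums.divby(x→61) => 33/61
;; sums.tell() => 33/61
;; sums.fold(x→89/11) => 267/61
;; sums.fold(x→-51) => -13617/61
;; sums.prime(x→7/2) => 7/2


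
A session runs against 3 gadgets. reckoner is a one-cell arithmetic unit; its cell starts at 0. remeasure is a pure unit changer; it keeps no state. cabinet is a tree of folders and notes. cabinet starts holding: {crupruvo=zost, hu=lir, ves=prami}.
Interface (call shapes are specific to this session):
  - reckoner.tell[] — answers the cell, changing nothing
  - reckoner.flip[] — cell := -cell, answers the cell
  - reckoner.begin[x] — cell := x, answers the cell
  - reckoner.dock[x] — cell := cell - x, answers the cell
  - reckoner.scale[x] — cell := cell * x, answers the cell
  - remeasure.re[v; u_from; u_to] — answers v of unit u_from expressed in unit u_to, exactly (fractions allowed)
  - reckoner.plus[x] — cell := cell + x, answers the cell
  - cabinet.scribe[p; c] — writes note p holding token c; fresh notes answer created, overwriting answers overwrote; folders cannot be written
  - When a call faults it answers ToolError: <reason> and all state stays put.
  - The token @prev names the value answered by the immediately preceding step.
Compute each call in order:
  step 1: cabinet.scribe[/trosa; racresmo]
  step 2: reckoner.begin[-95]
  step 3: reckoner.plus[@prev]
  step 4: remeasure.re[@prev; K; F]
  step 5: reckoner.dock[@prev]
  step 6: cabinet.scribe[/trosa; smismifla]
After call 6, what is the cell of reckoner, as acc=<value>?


·→ cabinet.scribe(p='/trosa', c='racresmo')
·← created
·→ reckoner.begin(x='-95')
·← -95
·→ reckoner.plus(x='@prev')
·← -190
·→ remeasure.re(v='@prev', u_from='K', u_to='F')
·← -80167/100
·→ reckoner.dock(x='@prev')
·← 61167/100
·→ cabinet.scribe(p='/trosa', c='smismifla')
·← overwrote

Answer: acc=61167/100


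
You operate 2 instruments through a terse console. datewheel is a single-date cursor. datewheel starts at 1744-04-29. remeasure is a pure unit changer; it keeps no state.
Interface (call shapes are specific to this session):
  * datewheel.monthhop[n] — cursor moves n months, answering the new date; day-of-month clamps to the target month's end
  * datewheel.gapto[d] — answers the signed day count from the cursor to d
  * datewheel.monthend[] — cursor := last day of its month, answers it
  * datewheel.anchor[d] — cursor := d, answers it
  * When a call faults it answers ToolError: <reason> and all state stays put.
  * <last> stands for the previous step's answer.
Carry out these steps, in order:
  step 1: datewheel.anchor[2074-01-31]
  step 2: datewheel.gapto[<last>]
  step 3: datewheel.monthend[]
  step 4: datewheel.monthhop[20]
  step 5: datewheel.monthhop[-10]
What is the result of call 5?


Answer: 2074-11-30

Derivation:
Calling datewheel.anchor(d→2074-01-31), and observe 2074-01-31.
Calling datewheel.gapto(d→<last>), → 0.
I invoke datewheel.monthend(), and see 2074-01-31.
Calling datewheel.monthhop(n→20), → 2075-09-30.
I call datewheel.monthhop(n→-10), which returns 2074-11-30.


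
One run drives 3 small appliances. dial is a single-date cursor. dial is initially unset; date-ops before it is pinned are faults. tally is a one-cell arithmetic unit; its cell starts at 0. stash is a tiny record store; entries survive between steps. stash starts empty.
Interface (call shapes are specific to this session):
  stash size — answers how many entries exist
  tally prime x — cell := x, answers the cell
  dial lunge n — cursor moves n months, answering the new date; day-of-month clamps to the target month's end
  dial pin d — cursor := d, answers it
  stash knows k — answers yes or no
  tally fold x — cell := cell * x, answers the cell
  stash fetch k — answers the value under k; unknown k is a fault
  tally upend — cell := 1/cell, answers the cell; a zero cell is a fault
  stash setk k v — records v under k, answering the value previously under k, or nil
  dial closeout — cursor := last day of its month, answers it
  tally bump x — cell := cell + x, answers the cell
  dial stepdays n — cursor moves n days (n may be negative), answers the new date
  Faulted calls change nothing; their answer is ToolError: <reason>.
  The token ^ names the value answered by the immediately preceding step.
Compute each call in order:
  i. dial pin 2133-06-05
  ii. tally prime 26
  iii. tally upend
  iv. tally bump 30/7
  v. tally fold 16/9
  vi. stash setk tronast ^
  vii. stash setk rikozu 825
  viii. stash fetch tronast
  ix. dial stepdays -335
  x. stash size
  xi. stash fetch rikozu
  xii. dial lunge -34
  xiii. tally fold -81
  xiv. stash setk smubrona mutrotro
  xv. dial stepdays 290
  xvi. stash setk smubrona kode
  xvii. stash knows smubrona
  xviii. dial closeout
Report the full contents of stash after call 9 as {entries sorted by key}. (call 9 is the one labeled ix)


% dial pin 2133-06-05
[out] 2133-06-05
% tally prime 26
[out] 26
% tally upend
[out] 1/26
% tally bump 30/7
[out] 787/182
% tally fold 16/9
[out] 6296/819
% stash setk tronast ^
[out] nil
% stash setk rikozu 825
[out] nil
% stash fetch tronast
[out] 6296/819
% dial stepdays -335
[out] 2132-07-05
% stash size
[out] 2
% stash fetch rikozu
[out] 825
% dial lunge -34
[out] 2129-09-05
% tally fold -81
[out] -56664/91
% stash setk smubrona mutrotro
[out] nil
% dial stepdays 290
[out] 2130-06-22
% stash setk smubrona kode
[out] mutrotro
% stash knows smubrona
[out] yes
% dial closeout
[out] 2130-06-30

Answer: {rikozu=825, tronast=6296/819}


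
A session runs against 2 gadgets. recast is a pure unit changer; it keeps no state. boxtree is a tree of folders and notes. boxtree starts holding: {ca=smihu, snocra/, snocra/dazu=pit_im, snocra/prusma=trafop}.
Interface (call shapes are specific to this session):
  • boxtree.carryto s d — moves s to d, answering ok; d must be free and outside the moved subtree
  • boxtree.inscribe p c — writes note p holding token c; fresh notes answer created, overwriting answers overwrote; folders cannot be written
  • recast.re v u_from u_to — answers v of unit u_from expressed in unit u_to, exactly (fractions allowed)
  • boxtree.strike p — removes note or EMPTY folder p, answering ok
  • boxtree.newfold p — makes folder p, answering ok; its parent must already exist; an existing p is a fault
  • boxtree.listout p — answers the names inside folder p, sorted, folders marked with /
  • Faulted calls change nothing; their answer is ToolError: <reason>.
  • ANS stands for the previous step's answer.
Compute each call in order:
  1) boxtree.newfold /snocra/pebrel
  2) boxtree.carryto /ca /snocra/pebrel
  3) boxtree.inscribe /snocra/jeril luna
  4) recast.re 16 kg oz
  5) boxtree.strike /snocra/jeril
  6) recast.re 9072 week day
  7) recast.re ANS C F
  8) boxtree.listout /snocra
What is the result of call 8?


~$ newfold p→/snocra/pebrel
= ok
~$ carryto s→/ca d→/snocra/pebrel
= ToolError: exists
~$ inscribe p→/snocra/jeril c→luna
= created
~$ re v→16 u_from→kg u_to→oz
= 25600000000/45359237
~$ strike p→/snocra/jeril
= ok
~$ re v→9072 u_from→week u_to→day
= 63504
~$ re v→ANS u_from→C u_to→F
= 571696/5
~$ listout p→/snocra
= [dazu, pebrel/, prusma]

Answer: [dazu, pebrel/, prusma]


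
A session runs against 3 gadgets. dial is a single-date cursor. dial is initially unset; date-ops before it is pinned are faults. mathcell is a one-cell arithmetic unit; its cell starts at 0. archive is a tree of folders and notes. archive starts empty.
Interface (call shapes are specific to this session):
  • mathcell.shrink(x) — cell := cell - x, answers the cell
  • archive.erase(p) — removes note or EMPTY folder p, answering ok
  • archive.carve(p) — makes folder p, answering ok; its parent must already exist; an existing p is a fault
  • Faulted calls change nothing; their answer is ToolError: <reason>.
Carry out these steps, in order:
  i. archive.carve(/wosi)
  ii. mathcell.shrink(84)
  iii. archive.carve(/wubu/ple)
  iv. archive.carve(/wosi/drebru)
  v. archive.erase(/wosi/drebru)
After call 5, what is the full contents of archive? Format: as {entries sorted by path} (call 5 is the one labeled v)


Answer: {wosi/}

Derivation:
I run carve passing p='/wosi', → ok.
I invoke shrink passing x='84', which returns -84.
I use carve passing p='/wubu/ple', giving ToolError: no parent.
Invoking carve passing p='/wosi/drebru', and observe ok.
I call erase passing p='/wosi/drebru', which returns ok.


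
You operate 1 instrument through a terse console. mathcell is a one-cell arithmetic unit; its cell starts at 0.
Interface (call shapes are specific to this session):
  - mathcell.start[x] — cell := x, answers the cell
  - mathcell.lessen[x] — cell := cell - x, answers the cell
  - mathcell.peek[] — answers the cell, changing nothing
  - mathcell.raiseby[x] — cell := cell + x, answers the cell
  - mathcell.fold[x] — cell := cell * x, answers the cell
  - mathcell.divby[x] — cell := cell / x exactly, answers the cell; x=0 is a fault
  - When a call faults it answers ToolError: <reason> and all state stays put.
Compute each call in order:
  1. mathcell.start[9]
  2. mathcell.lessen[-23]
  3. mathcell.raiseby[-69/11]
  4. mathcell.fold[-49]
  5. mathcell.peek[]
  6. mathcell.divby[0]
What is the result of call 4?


Answer: -13867/11

Derivation:
-- start(x: 9) ~> 9
-- lessen(x: -23) ~> 32
-- raiseby(x: -69/11) ~> 283/11
-- fold(x: -49) ~> -13867/11
-- peek() ~> -13867/11
-- divby(x: 0) ~> ToolError: division by zero


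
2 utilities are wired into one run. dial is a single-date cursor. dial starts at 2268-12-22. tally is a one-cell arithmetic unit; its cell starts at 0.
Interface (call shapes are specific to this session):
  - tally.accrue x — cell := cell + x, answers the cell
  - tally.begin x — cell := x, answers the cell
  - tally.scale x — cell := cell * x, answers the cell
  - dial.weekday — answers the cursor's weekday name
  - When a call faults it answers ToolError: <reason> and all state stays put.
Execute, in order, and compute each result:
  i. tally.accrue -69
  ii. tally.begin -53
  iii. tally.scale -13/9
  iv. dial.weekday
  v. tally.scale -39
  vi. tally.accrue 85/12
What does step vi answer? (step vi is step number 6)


Answer: -35743/12

Derivation:
·→ accrue(x='-69')
·← -69
·→ begin(x='-53')
·← -53
·→ scale(x='-13/9')
·← 689/9
·→ weekday()
·← Tuesday
·→ scale(x='-39')
·← -8957/3
·→ accrue(x='85/12')
·← -35743/12


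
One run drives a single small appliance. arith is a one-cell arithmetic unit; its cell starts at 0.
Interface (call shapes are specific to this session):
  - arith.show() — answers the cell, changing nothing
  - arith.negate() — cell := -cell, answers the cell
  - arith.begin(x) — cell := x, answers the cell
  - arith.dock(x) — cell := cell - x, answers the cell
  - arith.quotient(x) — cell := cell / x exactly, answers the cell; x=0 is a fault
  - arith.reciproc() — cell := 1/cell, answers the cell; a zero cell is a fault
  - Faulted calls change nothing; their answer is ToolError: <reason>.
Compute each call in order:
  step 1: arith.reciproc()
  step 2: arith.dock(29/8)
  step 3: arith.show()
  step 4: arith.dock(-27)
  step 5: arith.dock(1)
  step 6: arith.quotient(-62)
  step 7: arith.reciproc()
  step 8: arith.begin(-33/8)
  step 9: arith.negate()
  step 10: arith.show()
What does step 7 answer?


Answer: -496/179

Derivation:
// 1. arith.reciproc() == ToolError: reciprocal of zero
// 2. arith.dock(x='29/8') == -29/8
// 3. arith.show() == -29/8
// 4. arith.dock(x='-27') == 187/8
// 5. arith.dock(x='1') == 179/8
// 6. arith.quotient(x='-62') == -179/496
// 7. arith.reciproc() == -496/179
// 8. arith.begin(x='-33/8') == -33/8
// 9. arith.negate() == 33/8
// 10. arith.show() == 33/8


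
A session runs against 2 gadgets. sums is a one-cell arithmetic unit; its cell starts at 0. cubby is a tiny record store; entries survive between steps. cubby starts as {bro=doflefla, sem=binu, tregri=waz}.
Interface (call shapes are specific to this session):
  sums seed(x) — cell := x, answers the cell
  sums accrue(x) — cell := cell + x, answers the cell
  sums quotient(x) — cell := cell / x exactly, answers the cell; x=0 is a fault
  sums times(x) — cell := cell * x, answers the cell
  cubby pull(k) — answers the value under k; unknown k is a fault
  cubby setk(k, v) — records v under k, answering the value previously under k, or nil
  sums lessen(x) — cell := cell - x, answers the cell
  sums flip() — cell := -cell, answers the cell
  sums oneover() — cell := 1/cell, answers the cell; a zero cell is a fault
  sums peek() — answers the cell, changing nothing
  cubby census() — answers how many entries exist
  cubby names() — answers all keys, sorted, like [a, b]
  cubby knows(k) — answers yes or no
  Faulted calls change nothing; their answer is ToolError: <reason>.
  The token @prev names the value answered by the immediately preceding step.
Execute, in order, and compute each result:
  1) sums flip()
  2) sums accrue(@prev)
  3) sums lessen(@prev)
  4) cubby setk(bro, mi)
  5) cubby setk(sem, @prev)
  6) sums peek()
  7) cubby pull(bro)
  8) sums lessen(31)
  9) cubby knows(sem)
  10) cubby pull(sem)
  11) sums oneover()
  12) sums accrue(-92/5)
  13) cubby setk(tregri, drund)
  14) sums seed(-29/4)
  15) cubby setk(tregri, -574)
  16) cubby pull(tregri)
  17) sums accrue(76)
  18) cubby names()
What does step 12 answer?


Answer: -2857/155

Derivation:
# sums flip() : 0
# sums accrue(x=@prev) : 0
# sums lessen(x=@prev) : 0
# cubby setk(k=bro, v=mi) : doflefla
# cubby setk(k=sem, v=@prev) : binu
# sums peek() : 0
# cubby pull(k=bro) : mi
# sums lessen(x=31) : -31
# cubby knows(k=sem) : yes
# cubby pull(k=sem) : doflefla
# sums oneover() : -1/31
# sums accrue(x=-92/5) : -2857/155
# cubby setk(k=tregri, v=drund) : waz
# sums seed(x=-29/4) : -29/4
# cubby setk(k=tregri, v=-574) : drund
# cubby pull(k=tregri) : -574
# sums accrue(x=76) : 275/4
# cubby names() : [bro, sem, tregri]


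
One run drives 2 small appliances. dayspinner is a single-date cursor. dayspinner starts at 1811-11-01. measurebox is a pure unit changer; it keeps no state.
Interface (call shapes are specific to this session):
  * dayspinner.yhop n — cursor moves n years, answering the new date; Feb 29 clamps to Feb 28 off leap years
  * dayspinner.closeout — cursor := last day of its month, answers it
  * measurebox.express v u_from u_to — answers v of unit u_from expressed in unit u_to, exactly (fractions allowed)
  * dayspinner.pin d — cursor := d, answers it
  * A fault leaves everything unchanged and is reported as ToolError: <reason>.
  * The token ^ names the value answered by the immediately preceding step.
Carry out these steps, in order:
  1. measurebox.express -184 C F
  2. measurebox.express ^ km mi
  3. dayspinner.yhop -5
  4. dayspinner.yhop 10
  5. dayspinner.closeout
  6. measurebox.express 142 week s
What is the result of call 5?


Answer: 1816-11-30

Derivation:
Do: express[v='-184'; u_from='C'; u_to='F']
See: -1496/5
Do: express[v='^'; u_from='km'; u_to='mi']
See: -212500/1143
Do: yhop[n='-5']
See: 1806-11-01
Do: yhop[n='10']
See: 1816-11-01
Do: closeout[]
See: 1816-11-30
Do: express[v='142'; u_from='week'; u_to='s']
See: 85881600


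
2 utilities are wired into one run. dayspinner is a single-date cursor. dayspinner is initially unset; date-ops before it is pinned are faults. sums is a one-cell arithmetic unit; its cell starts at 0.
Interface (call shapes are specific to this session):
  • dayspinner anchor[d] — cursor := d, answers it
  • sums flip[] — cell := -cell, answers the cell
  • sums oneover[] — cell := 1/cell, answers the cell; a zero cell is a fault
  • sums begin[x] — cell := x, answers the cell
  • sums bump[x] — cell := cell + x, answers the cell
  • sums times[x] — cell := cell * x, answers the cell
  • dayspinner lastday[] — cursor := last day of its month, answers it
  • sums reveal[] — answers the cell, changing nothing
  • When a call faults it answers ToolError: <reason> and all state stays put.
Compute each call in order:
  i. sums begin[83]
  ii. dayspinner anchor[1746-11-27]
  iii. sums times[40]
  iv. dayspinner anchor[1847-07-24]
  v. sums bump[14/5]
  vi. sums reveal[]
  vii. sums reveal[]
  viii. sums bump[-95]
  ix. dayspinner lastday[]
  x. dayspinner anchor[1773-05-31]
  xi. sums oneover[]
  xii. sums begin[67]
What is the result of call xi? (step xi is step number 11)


Answer: 5/16139

Derivation:
I use sums begin(x: 83), and see 83.
Next I call dayspinner anchor(d: 1746-11-27), giving 1746-11-27.
I run sums times(x: 40), yielding 3320.
Invoking dayspinner anchor(d: 1847-07-24), — result: 1847-07-24.
I invoke sums bump(x: 14/5), and get 16614/5.
Calling sums reveal, — result: 16614/5.
Next I call sums reveal(), giving 16614/5.
Then sums bump(x: -95), and get 16139/5.
Invoking dayspinner lastday(), → 1847-07-31.
I try dayspinner anchor(d: 1773-05-31), and see 1773-05-31.
Using sums oneover, — result: 5/16139.
Using sums begin(x: 67), giving 67.


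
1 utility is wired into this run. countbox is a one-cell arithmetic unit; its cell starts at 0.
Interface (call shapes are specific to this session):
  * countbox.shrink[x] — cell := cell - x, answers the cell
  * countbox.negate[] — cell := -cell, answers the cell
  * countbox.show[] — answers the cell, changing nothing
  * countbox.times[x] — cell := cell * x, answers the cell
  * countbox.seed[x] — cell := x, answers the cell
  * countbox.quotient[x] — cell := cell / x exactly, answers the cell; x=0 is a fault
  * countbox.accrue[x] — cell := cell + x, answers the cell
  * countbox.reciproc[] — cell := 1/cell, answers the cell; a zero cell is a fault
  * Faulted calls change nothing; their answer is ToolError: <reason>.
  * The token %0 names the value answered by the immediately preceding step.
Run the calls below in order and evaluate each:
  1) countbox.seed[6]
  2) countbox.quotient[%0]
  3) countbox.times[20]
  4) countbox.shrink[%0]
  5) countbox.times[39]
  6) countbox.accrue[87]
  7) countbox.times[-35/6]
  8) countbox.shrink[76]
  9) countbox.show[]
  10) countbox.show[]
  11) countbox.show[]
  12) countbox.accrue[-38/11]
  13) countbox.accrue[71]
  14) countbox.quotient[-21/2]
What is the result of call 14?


Answer: 11351/231

Derivation:
>>> seed x='6'
:: 6
>>> quotient x='%0'
:: 1
>>> times x='20'
:: 20
>>> shrink x='%0'
:: 0
>>> times x='39'
:: 0
>>> accrue x='87'
:: 87
>>> times x='-35/6'
:: -1015/2
>>> shrink x='76'
:: -1167/2
>>> show
:: -1167/2
>>> show
:: -1167/2
>>> show
:: -1167/2
>>> accrue x='-38/11'
:: -12913/22
>>> accrue x='71'
:: -11351/22
>>> quotient x='-21/2'
:: 11351/231


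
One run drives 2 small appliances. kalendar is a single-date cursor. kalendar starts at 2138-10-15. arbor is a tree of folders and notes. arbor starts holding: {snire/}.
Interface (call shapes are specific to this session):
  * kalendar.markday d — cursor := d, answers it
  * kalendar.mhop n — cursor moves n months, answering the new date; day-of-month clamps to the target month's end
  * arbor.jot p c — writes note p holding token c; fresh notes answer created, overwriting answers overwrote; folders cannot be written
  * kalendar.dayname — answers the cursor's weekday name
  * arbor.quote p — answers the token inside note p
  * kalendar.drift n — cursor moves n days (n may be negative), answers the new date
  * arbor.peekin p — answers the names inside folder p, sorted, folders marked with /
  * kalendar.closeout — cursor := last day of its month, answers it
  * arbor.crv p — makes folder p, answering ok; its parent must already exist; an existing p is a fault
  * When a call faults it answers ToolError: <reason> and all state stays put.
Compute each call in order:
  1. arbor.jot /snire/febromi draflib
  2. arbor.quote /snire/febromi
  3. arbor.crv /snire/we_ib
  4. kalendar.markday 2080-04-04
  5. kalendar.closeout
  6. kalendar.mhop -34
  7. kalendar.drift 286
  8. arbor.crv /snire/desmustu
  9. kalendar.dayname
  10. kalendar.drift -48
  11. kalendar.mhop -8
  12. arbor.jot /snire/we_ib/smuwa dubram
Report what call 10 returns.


Answer: 2078-02-23

Derivation:
# 1. arbor.jot(p='/snire/febromi', c='draflib') -> created
# 2. arbor.quote(p='/snire/febromi') -> draflib
# 3. arbor.crv(p='/snire/we_ib') -> ok
# 4. kalendar.markday(d='2080-04-04') -> 2080-04-04
# 5. kalendar.closeout() -> 2080-04-30
# 6. kalendar.mhop(n='-34') -> 2077-06-30
# 7. kalendar.drift(n='286') -> 2078-04-12
# 8. arbor.crv(p='/snire/desmustu') -> ok
# 9. kalendar.dayname() -> Tuesday
# 10. kalendar.drift(n='-48') -> 2078-02-23
# 11. kalendar.mhop(n='-8') -> 2077-06-23
# 12. arbor.jot(p='/snire/we_ib/smuwa', c='dubram') -> created


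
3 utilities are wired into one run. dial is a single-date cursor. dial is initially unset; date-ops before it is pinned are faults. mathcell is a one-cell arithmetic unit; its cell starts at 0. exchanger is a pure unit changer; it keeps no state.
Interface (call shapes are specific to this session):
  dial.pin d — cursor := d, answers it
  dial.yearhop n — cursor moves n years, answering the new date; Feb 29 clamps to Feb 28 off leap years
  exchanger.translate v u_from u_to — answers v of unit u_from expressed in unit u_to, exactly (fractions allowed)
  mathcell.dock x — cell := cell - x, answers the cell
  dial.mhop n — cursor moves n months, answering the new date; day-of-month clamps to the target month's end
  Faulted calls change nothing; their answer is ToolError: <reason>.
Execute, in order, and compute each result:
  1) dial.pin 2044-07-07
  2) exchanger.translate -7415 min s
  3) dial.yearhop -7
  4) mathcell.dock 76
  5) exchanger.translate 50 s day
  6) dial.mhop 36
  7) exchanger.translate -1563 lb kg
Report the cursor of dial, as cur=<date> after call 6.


I try dial.pin(d=2044-07-07), — result: 2044-07-07.
I call exchanger.translate(v=-7415, u_from=min, u_to=s), and observe -444900.
I try dial.yearhop(n=-7), and see 2037-07-07.
Calling mathcell.dock(x=76): -76.
Calling exchanger.translate(v=50, u_from=s, u_to=day), giving 1/1728.
Using dial.mhop(n=36), giving 2040-07-07.
I call exchanger.translate(v=-1563, u_from=lb, u_to=kg), and see -70896487431/100000000.

Answer: cur=2040-07-07


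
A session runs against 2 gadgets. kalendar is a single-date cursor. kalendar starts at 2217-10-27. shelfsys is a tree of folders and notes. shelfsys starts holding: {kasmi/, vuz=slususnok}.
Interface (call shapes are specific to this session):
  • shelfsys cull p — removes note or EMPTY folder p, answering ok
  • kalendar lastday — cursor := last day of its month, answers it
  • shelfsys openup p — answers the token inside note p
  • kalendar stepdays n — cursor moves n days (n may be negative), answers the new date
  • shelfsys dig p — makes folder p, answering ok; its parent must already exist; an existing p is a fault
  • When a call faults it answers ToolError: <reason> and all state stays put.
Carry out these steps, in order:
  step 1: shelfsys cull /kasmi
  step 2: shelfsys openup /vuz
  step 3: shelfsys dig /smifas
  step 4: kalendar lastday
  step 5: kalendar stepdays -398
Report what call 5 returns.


>>> shelfsys cull /kasmi
= ok
>>> shelfsys openup /vuz
= slususnok
>>> shelfsys dig /smifas
= ok
>>> kalendar lastday
= 2217-10-31
>>> kalendar stepdays -398
= 2216-09-28

Answer: 2216-09-28


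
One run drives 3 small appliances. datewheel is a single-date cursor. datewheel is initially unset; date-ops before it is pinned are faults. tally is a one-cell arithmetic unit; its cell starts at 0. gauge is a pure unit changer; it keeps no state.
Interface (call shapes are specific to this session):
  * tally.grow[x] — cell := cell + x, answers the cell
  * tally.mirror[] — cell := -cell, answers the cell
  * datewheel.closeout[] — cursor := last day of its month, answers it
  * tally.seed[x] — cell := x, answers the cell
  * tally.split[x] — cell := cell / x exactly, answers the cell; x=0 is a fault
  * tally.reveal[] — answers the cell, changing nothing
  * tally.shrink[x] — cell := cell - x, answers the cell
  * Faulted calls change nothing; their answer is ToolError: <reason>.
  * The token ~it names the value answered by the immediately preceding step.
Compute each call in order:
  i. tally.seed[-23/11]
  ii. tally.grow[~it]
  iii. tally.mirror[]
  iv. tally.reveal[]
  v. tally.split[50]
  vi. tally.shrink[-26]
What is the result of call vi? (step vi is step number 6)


> seed x='-23/11'
  -23/11
> grow x='~it'
  -46/11
> mirror
  46/11
> reveal
  46/11
> split x='50'
  23/275
> shrink x='-26'
  7173/275

Answer: 7173/275


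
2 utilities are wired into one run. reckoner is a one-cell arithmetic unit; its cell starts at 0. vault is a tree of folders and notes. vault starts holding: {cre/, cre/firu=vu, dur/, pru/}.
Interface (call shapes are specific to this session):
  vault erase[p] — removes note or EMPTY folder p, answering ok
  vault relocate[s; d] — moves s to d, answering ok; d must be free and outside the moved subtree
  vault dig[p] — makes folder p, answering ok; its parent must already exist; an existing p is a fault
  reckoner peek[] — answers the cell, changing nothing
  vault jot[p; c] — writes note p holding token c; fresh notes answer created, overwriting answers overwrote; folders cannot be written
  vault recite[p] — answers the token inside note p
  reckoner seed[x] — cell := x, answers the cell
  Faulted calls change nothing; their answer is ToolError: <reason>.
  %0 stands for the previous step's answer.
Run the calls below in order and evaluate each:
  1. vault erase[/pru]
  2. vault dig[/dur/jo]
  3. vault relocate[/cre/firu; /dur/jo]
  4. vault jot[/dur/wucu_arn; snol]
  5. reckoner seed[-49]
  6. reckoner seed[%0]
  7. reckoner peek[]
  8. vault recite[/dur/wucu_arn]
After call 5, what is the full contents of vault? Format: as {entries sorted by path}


Answer: {cre/, cre/firu=vu, dur/, dur/jo/, dur/wucu_arn=snol}

Derivation:
→ vault erase(/pru)
← ok
→ vault dig(/dur/jo)
← ok
→ vault relocate(/cre/firu, /dur/jo)
← ToolError: exists
→ vault jot(/dur/wucu_arn, snol)
← created
→ reckoner seed(-49)
← -49
→ reckoner seed(%0)
← -49
→ reckoner peek()
← -49
→ vault recite(/dur/wucu_arn)
← snol


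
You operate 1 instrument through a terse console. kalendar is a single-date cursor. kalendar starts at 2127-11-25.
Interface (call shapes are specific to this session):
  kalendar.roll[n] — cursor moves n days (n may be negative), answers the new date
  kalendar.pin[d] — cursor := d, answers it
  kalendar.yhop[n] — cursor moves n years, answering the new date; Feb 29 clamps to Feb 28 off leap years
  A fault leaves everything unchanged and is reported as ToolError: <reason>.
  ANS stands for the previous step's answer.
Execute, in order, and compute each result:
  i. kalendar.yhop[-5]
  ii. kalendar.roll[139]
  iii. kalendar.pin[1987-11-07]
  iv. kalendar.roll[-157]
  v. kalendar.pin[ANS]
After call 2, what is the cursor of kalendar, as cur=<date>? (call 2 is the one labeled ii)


Now I run kalendar.yhop with n: -5, which returns 2122-11-25.
Then kalendar.roll with n: 139, and observe 2123-04-13.
I invoke kalendar.pin with d: 1987-11-07, → 1987-11-07.
Calling kalendar.roll with n: -157, — result: 1987-06-03.
I try kalendar.pin with d: ANS, giving 1987-06-03.

Answer: cur=2123-04-13


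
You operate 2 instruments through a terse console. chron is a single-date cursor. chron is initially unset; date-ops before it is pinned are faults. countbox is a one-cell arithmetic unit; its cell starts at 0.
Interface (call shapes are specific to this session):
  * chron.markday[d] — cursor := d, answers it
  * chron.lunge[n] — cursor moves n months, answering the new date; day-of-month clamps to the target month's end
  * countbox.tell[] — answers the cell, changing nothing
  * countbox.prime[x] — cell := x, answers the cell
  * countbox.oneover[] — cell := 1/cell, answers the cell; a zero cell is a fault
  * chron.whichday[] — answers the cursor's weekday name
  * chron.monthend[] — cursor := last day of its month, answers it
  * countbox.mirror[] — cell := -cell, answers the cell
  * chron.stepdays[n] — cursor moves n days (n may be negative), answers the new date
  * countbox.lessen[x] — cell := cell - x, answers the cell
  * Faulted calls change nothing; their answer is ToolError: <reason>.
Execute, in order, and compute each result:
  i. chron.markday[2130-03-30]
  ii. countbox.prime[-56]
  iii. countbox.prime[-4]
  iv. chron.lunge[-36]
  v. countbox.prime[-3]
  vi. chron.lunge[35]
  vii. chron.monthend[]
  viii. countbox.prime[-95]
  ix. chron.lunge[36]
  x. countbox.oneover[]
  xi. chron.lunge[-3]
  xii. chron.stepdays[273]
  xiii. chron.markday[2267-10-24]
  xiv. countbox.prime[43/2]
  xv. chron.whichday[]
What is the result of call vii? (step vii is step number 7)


>>> chron.markday d='2130-03-30'
  2130-03-30
>>> countbox.prime x='-56'
  -56
>>> countbox.prime x='-4'
  -4
>>> chron.lunge n='-36'
  2127-03-30
>>> countbox.prime x='-3'
  -3
>>> chron.lunge n='35'
  2130-02-28
>>> chron.monthend
  2130-02-28
>>> countbox.prime x='-95'
  -95
>>> chron.lunge n='36'
  2133-02-28
>>> countbox.oneover
  -1/95
>>> chron.lunge n='-3'
  2132-11-28
>>> chron.stepdays n='273'
  2133-08-28
>>> chron.markday d='2267-10-24'
  2267-10-24
>>> countbox.prime x='43/2'
  43/2
>>> chron.whichday
  Thursday

Answer: 2130-02-28


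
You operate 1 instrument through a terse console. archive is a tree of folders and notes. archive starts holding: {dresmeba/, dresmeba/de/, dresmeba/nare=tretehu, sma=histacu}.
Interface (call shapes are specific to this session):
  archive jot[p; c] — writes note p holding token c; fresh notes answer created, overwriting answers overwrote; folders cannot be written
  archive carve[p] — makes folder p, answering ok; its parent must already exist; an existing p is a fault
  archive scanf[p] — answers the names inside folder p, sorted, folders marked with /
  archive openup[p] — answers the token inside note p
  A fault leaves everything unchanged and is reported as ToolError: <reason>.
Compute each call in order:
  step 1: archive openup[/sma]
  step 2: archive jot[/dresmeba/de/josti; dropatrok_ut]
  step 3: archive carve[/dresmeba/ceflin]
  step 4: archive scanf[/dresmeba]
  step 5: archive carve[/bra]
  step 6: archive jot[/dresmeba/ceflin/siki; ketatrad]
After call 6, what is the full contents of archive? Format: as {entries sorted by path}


Answer: {bra/, dresmeba/, dresmeba/ceflin/, dresmeba/ceflin/siki=ketatrad, dresmeba/de/, dresmeba/de/josti=dropatrok_ut, dresmeba/nare=tretehu, sma=histacu}

Derivation:
Using archive openup on p→/sma, — result: histacu.
I call archive jot on p→/dresmeba/de/josti, c→dropatrok_ut, and observe created.
Using archive carve on p→/dresmeba/ceflin, → ok.
I use archive scanf on p→/dresmeba, yielding [ceflin/, de/, nare].
Using archive carve on p→/bra, → ok.
Using archive jot on p→/dresmeba/ceflin/siki, c→ketatrad, which returns created.


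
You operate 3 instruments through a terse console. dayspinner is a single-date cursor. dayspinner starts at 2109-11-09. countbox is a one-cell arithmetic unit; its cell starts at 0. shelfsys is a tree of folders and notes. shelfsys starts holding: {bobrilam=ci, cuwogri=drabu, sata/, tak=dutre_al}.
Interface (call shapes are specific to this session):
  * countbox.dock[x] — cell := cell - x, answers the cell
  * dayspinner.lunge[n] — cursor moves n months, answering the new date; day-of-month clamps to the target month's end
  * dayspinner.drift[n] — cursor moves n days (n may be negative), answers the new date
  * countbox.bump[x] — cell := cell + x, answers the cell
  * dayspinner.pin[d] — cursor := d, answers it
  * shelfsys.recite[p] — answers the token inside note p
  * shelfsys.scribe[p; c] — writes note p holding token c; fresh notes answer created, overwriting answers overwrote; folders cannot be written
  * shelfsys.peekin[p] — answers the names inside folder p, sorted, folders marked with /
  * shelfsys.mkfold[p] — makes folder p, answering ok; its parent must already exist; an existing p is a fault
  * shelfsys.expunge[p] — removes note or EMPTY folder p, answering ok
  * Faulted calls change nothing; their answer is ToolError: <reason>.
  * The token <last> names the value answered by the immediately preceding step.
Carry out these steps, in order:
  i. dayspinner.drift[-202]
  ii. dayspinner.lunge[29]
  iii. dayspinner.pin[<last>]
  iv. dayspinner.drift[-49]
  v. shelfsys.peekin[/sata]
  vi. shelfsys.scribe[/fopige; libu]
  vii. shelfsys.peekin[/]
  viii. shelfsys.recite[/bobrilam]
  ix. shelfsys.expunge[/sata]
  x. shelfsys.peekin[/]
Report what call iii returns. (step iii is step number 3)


Answer: 2111-09-21

Derivation:
-- 1. drift(n→-202) == 2109-04-21
-- 2. lunge(n→29) == 2111-09-21
-- 3. pin(d→<last>) == 2111-09-21
-- 4. drift(n→-49) == 2111-08-03
-- 5. peekin(p→/sata) == []
-- 6. scribe(p→/fopige, c→libu) == created
-- 7. peekin(p→/) == [bobrilam, cuwogri, fopige, sata/, tak]
-- 8. recite(p→/bobrilam) == ci
-- 9. expunge(p→/sata) == ok
-- 10. peekin(p→/) == [bobrilam, cuwogri, fopige, tak]


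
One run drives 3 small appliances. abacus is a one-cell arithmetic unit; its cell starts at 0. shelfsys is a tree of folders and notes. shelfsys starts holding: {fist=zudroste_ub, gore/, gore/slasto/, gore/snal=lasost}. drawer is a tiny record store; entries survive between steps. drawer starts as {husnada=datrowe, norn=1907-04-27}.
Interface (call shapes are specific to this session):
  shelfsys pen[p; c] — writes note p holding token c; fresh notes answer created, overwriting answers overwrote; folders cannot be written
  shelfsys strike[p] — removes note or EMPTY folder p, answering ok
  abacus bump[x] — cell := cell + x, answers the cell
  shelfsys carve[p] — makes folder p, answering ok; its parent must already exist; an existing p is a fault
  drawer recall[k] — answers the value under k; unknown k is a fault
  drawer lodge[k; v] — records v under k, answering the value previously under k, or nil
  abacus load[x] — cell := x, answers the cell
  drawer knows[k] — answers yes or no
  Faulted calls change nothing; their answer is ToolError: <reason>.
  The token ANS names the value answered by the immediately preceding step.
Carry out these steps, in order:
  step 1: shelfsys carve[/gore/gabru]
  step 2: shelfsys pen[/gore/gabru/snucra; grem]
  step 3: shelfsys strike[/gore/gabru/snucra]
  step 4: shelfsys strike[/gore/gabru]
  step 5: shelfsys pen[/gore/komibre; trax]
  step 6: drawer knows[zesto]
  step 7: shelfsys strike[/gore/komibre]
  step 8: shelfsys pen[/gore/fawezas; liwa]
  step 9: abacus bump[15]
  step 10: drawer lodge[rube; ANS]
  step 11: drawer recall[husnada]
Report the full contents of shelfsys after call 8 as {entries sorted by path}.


Answer: {fist=zudroste_ub, gore/, gore/fawezas=liwa, gore/slasto/, gore/snal=lasost}

Derivation:
-- 1. shelfsys carve(p=/gore/gabru) : ok
-- 2. shelfsys pen(p=/gore/gabru/snucra, c=grem) : created
-- 3. shelfsys strike(p=/gore/gabru/snucra) : ok
-- 4. shelfsys strike(p=/gore/gabru) : ok
-- 5. shelfsys pen(p=/gore/komibre, c=trax) : created
-- 6. drawer knows(k=zesto) : no
-- 7. shelfsys strike(p=/gore/komibre) : ok
-- 8. shelfsys pen(p=/gore/fawezas, c=liwa) : created
-- 9. abacus bump(x=15) : 15
-- 10. drawer lodge(k=rube, v=ANS) : nil
-- 11. drawer recall(k=husnada) : datrowe


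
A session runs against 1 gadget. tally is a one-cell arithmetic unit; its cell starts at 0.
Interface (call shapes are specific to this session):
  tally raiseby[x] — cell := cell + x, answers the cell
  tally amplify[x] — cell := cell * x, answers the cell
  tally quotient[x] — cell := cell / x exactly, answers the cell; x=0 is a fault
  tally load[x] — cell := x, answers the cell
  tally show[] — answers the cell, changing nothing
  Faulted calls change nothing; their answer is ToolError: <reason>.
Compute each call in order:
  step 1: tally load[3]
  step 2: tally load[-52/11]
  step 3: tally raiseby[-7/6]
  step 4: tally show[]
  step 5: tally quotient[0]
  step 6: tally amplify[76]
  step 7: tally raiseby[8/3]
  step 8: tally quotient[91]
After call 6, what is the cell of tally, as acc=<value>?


Answer: acc=-14782/33

Derivation:
Do: tally load[x=3]
See: 3
Do: tally load[x=-52/11]
See: -52/11
Do: tally raiseby[x=-7/6]
See: -389/66
Do: tally show[]
See: -389/66
Do: tally quotient[x=0]
See: ToolError: division by zero
Do: tally amplify[x=76]
See: -14782/33
Do: tally raiseby[x=8/3]
See: -4898/11
Do: tally quotient[x=91]
See: -4898/1001


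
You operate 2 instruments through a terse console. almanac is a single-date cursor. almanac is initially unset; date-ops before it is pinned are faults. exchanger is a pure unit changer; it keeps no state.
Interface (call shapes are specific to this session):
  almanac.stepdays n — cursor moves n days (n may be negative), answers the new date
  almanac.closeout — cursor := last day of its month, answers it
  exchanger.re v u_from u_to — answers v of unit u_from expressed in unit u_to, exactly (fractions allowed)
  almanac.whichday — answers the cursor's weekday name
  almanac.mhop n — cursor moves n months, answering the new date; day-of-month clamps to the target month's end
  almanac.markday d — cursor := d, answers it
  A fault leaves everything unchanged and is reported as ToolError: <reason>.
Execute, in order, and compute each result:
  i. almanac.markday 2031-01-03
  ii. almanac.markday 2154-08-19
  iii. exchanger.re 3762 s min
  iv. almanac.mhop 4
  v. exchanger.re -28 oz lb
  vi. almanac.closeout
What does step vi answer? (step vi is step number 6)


Answer: 2154-12-31

Derivation:
% almanac.markday(2031-01-03) => 2031-01-03
% almanac.markday(2154-08-19) => 2154-08-19
% exchanger.re(3762, s, min) => 627/10
% almanac.mhop(4) => 2154-12-19
% exchanger.re(-28, oz, lb) => -7/4
% almanac.closeout() => 2154-12-31


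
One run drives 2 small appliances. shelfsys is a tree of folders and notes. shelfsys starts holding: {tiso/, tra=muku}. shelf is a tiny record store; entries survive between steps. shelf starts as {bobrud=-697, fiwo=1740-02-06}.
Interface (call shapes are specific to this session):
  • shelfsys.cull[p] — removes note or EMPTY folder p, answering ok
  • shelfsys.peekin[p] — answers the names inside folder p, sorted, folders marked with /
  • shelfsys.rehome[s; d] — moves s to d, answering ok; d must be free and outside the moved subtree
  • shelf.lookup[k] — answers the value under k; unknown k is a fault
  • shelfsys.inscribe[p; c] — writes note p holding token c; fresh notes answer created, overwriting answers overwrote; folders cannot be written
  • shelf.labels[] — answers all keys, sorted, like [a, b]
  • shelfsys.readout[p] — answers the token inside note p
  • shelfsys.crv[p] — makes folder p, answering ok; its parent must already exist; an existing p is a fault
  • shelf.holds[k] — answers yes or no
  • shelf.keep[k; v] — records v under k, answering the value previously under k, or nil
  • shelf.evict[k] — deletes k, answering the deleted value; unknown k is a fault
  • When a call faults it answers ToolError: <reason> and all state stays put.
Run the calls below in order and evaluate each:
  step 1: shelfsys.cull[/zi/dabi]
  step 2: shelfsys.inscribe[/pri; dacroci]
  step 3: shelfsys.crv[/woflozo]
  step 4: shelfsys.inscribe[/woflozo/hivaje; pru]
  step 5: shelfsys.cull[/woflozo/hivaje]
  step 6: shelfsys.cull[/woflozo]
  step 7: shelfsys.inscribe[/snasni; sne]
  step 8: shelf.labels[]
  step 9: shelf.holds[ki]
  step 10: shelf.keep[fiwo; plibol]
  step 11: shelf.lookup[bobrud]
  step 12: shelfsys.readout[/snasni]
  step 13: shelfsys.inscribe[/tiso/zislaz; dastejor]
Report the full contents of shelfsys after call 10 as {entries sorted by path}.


Answer: {pri=dacroci, snasni=sne, tiso/, tra=muku}

Derivation:
>>> cull /zi/dabi
:: ToolError: not found
>>> inscribe /pri dacroci
:: created
>>> crv /woflozo
:: ok
>>> inscribe /woflozo/hivaje pru
:: created
>>> cull /woflozo/hivaje
:: ok
>>> cull /woflozo
:: ok
>>> inscribe /snasni sne
:: created
>>> labels
:: [bobrud, fiwo]
>>> holds ki
:: no
>>> keep fiwo plibol
:: 1740-02-06
>>> lookup bobrud
:: -697
>>> readout /snasni
:: sne
>>> inscribe /tiso/zislaz dastejor
:: created
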